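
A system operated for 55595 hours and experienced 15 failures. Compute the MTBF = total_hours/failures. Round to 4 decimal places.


total_hours = 55595
failures = 15
MTBF = 55595 / 15
MTBF = 3706.3333

3706.3333


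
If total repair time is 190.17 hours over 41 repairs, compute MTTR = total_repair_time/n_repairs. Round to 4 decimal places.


total_repair_time = 190.17
n_repairs = 41
MTTR = 190.17 / 41
MTTR = 4.6383

4.6383


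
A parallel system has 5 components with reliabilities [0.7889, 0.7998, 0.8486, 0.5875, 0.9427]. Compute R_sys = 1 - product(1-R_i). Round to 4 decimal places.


Components: [0.7889, 0.7998, 0.8486, 0.5875, 0.9427]
(1 - 0.7889) = 0.2111, running product = 0.2111
(1 - 0.7998) = 0.2002, running product = 0.0423
(1 - 0.8486) = 0.1514, running product = 0.0064
(1 - 0.5875) = 0.4125, running product = 0.0026
(1 - 0.9427) = 0.0573, running product = 0.0002
Product of (1-R_i) = 0.0002
R_sys = 1 - 0.0002 = 0.9998

0.9998


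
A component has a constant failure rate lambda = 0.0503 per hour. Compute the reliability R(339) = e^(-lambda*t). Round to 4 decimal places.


lambda = 0.0503
t = 339
lambda * t = 17.0517
R(t) = e^(-17.0517)
R(t) = 0.0

0.0


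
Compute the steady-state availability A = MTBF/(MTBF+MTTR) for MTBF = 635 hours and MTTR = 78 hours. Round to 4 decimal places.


MTBF = 635
MTTR = 78
MTBF + MTTR = 713
A = 635 / 713
A = 0.8906

0.8906


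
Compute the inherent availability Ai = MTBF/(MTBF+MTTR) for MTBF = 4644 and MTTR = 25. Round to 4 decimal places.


MTBF = 4644
MTTR = 25
MTBF + MTTR = 4669
Ai = 4644 / 4669
Ai = 0.9946

0.9946


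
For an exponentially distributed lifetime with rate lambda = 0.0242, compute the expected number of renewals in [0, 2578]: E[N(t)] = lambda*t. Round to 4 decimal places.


lambda = 0.0242
t = 2578
E[N(t)] = lambda * t
E[N(t)] = 0.0242 * 2578
E[N(t)] = 62.3876

62.3876


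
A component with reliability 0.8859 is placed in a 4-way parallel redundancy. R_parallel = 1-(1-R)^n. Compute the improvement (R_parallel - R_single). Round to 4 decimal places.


R_single = 0.8859, n = 4
1 - R_single = 0.1141
(1 - R_single)^n = 0.1141^4 = 0.0002
R_parallel = 1 - 0.0002 = 0.9998
Improvement = 0.9998 - 0.8859
Improvement = 0.1139

0.1139


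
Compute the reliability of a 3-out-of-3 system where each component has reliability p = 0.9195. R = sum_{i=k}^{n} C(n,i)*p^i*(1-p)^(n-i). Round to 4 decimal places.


k = 3, n = 3, p = 0.9195
i=3: C(3,3)=1 * 0.9195^3 * 0.0805^0 = 0.7774
R = sum of terms = 0.7774

0.7774


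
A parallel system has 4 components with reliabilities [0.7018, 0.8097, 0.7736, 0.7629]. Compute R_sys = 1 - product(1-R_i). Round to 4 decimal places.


Components: [0.7018, 0.8097, 0.7736, 0.7629]
(1 - 0.7018) = 0.2982, running product = 0.2982
(1 - 0.8097) = 0.1903, running product = 0.0567
(1 - 0.7736) = 0.2264, running product = 0.0128
(1 - 0.7629) = 0.2371, running product = 0.003
Product of (1-R_i) = 0.003
R_sys = 1 - 0.003 = 0.997

0.997


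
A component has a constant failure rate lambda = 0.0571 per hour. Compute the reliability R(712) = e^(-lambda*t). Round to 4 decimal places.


lambda = 0.0571
t = 712
lambda * t = 40.6552
R(t) = e^(-40.6552)
R(t) = 0.0

0.0


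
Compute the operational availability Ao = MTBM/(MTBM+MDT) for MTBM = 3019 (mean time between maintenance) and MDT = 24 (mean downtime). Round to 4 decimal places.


MTBM = 3019
MDT = 24
MTBM + MDT = 3043
Ao = 3019 / 3043
Ao = 0.9921

0.9921


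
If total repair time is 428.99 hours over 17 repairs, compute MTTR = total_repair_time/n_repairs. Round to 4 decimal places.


total_repair_time = 428.99
n_repairs = 17
MTTR = 428.99 / 17
MTTR = 25.2347

25.2347


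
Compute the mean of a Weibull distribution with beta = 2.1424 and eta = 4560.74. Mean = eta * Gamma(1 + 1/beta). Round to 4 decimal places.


beta = 2.1424, eta = 4560.74
1/beta = 0.4668
1 + 1/beta = 1.4668
Gamma(1.4668) = 0.8856
Mean = 4560.74 * 0.8856
Mean = 4039.0573

4039.0573


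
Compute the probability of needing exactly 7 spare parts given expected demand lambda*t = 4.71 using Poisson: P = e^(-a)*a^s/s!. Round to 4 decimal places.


a = 4.71, s = 7
e^(-a) = e^(-4.71) = 0.009
a^s = 4.71^7 = 51421.6905
s! = 5040
P = 0.009 * 51421.6905 / 5040
P = 0.0919

0.0919


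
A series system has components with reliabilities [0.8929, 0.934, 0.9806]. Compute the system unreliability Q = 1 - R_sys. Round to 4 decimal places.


Components: [0.8929, 0.934, 0.9806]
After component 1: product = 0.8929
After component 2: product = 0.834
After component 3: product = 0.8178
R_sys = 0.8178
Q = 1 - 0.8178 = 0.1822

0.1822


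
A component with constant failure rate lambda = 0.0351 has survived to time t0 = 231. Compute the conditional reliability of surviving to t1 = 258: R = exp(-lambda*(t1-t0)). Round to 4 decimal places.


lambda = 0.0351
t0 = 231, t1 = 258
t1 - t0 = 27
lambda * (t1-t0) = 0.0351 * 27 = 0.9477
R = exp(-0.9477)
R = 0.3876

0.3876


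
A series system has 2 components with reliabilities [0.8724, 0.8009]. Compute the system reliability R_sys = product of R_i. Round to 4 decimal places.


Components: [0.8724, 0.8009]
After component 1 (R=0.8724): product = 0.8724
After component 2 (R=0.8009): product = 0.6987
R_sys = 0.6987

0.6987


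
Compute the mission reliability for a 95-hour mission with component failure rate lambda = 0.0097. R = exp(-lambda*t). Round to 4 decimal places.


lambda = 0.0097
mission_time = 95
lambda * t = 0.0097 * 95 = 0.9215
R = exp(-0.9215)
R = 0.3979

0.3979


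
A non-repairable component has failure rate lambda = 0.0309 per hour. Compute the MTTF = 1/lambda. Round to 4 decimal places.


lambda = 0.0309
MTTF = 1 / 0.0309
MTTF = 32.3625

32.3625


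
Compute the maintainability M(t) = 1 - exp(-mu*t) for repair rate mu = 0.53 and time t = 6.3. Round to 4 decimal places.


mu = 0.53, t = 6.3
mu * t = 0.53 * 6.3 = 3.339
exp(-3.339) = 0.0355
M(t) = 1 - 0.0355
M(t) = 0.9645

0.9645


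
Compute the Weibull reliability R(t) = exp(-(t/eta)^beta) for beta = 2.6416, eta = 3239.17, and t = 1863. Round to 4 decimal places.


beta = 2.6416, eta = 3239.17, t = 1863
t/eta = 1863 / 3239.17 = 0.5751
(t/eta)^beta = 0.5751^2.6416 = 0.232
R(t) = exp(-0.232)
R(t) = 0.793

0.793


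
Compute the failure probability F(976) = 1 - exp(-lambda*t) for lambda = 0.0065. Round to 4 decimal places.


lambda = 0.0065, t = 976
lambda * t = 6.344
exp(-6.344) = 0.0018
F(t) = 1 - 0.0018
F(t) = 0.9982

0.9982


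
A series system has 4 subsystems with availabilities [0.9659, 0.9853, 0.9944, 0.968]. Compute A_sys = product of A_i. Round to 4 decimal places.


Subsystems: [0.9659, 0.9853, 0.9944, 0.968]
After subsystem 1 (A=0.9659): product = 0.9659
After subsystem 2 (A=0.9853): product = 0.9517
After subsystem 3 (A=0.9944): product = 0.9464
After subsystem 4 (A=0.968): product = 0.9161
A_sys = 0.9161

0.9161


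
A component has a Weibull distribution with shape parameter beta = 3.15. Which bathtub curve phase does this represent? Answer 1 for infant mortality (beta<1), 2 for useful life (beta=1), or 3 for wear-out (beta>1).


beta = 3.15
Compare beta to 1:
beta < 1 => infant mortality (phase 1)
beta = 1 => useful life (phase 2)
beta > 1 => wear-out (phase 3)
Since beta = 3.15, this is wear-out (increasing failure rate)
Phase = 3

3


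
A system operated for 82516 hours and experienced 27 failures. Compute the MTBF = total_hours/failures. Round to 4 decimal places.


total_hours = 82516
failures = 27
MTBF = 82516 / 27
MTBF = 3056.1481

3056.1481


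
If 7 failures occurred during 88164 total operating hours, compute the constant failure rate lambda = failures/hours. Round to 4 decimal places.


failures = 7
total_hours = 88164
lambda = 7 / 88164
lambda = 0.0001

0.0001


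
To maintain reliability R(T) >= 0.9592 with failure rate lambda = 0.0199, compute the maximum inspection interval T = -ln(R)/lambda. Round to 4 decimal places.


R_target = 0.9592
lambda = 0.0199
-ln(0.9592) = 0.0417
T = 0.0417 / 0.0199
T = 2.0933

2.0933


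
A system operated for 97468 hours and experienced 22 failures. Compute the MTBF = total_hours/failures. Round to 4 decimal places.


total_hours = 97468
failures = 22
MTBF = 97468 / 22
MTBF = 4430.3636

4430.3636


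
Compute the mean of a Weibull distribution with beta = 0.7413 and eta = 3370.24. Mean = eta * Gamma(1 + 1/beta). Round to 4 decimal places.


beta = 0.7413, eta = 3370.24
1/beta = 1.349
1 + 1/beta = 2.349
Gamma(2.349) = 1.2023
Mean = 3370.24 * 1.2023
Mean = 4051.9957

4051.9957


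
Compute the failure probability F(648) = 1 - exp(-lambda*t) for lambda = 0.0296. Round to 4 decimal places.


lambda = 0.0296, t = 648
lambda * t = 19.1808
exp(-19.1808) = 0.0
F(t) = 1 - 0.0
F(t) = 1.0

1.0


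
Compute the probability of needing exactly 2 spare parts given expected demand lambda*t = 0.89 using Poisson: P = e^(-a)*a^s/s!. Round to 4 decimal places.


a = 0.89, s = 2
e^(-a) = e^(-0.89) = 0.4107
a^s = 0.89^2 = 0.7921
s! = 2
P = 0.4107 * 0.7921 / 2
P = 0.1626

0.1626


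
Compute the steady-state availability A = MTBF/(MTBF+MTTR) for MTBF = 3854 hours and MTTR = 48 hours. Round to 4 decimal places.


MTBF = 3854
MTTR = 48
MTBF + MTTR = 3902
A = 3854 / 3902
A = 0.9877

0.9877


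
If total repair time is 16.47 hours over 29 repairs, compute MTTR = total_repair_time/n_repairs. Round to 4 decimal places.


total_repair_time = 16.47
n_repairs = 29
MTTR = 16.47 / 29
MTTR = 0.5679

0.5679


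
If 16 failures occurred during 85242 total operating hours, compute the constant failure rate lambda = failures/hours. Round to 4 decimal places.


failures = 16
total_hours = 85242
lambda = 16 / 85242
lambda = 0.0002

0.0002


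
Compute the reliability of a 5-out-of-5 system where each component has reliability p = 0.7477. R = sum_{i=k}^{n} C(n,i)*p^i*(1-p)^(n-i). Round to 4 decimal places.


k = 5, n = 5, p = 0.7477
i=5: C(5,5)=1 * 0.7477^5 * 0.2523^0 = 0.2337
R = sum of terms = 0.2337

0.2337


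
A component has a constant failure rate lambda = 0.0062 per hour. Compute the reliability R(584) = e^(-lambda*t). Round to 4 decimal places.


lambda = 0.0062
t = 584
lambda * t = 3.6208
R(t) = e^(-3.6208)
R(t) = 0.0268

0.0268


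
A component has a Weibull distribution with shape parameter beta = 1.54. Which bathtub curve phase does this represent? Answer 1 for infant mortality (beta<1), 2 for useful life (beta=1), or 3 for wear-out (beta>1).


beta = 1.54
Compare beta to 1:
beta < 1 => infant mortality (phase 1)
beta = 1 => useful life (phase 2)
beta > 1 => wear-out (phase 3)
Since beta = 1.54, this is wear-out (increasing failure rate)
Phase = 3

3


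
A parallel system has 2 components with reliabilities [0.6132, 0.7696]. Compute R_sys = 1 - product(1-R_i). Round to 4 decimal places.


Components: [0.6132, 0.7696]
(1 - 0.6132) = 0.3868, running product = 0.3868
(1 - 0.7696) = 0.2304, running product = 0.0891
Product of (1-R_i) = 0.0891
R_sys = 1 - 0.0891 = 0.9109

0.9109


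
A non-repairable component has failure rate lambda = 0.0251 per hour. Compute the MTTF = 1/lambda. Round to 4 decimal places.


lambda = 0.0251
MTTF = 1 / 0.0251
MTTF = 39.8406

39.8406


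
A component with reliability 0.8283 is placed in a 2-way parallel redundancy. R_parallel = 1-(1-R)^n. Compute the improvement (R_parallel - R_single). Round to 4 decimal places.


R_single = 0.8283, n = 2
1 - R_single = 0.1717
(1 - R_single)^n = 0.1717^2 = 0.0295
R_parallel = 1 - 0.0295 = 0.9705
Improvement = 0.9705 - 0.8283
Improvement = 0.1422

0.1422


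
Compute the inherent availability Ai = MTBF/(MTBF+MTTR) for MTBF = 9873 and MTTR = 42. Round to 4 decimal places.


MTBF = 9873
MTTR = 42
MTBF + MTTR = 9915
Ai = 9873 / 9915
Ai = 0.9958

0.9958


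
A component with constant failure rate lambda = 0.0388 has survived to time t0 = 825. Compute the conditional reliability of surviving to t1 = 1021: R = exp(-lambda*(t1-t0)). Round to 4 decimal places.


lambda = 0.0388
t0 = 825, t1 = 1021
t1 - t0 = 196
lambda * (t1-t0) = 0.0388 * 196 = 7.6048
R = exp(-7.6048)
R = 0.0005

0.0005


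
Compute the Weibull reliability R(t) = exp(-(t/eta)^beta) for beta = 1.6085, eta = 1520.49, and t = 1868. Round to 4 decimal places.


beta = 1.6085, eta = 1520.49, t = 1868
t/eta = 1868 / 1520.49 = 1.2286
(t/eta)^beta = 1.2286^1.6085 = 1.3925
R(t) = exp(-1.3925)
R(t) = 0.2485

0.2485


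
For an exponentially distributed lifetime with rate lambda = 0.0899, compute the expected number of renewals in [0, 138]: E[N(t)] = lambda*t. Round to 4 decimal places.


lambda = 0.0899
t = 138
E[N(t)] = lambda * t
E[N(t)] = 0.0899 * 138
E[N(t)] = 12.4062

12.4062


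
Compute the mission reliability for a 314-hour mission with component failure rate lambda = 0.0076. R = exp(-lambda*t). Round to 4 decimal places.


lambda = 0.0076
mission_time = 314
lambda * t = 0.0076 * 314 = 2.3864
R = exp(-2.3864)
R = 0.092

0.092


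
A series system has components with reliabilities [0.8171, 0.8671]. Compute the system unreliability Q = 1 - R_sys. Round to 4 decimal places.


Components: [0.8171, 0.8671]
After component 1: product = 0.8171
After component 2: product = 0.7085
R_sys = 0.7085
Q = 1 - 0.7085 = 0.2915

0.2915


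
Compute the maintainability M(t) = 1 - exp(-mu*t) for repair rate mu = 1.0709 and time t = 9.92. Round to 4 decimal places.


mu = 1.0709, t = 9.92
mu * t = 1.0709 * 9.92 = 10.6233
exp(-10.6233) = 0.0
M(t) = 1 - 0.0
M(t) = 1.0

1.0


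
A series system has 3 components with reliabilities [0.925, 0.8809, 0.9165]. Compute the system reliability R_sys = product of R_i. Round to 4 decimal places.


Components: [0.925, 0.8809, 0.9165]
After component 1 (R=0.925): product = 0.925
After component 2 (R=0.8809): product = 0.8148
After component 3 (R=0.9165): product = 0.7468
R_sys = 0.7468

0.7468


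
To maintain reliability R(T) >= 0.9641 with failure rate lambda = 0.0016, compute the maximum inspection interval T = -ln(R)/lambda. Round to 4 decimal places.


R_target = 0.9641
lambda = 0.0016
-ln(0.9641) = 0.0366
T = 0.0366 / 0.0016
T = 22.8502

22.8502


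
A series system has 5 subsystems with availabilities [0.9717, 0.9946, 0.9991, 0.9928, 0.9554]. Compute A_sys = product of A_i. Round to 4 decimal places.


Subsystems: [0.9717, 0.9946, 0.9991, 0.9928, 0.9554]
After subsystem 1 (A=0.9717): product = 0.9717
After subsystem 2 (A=0.9946): product = 0.9665
After subsystem 3 (A=0.9991): product = 0.9656
After subsystem 4 (A=0.9928): product = 0.9586
After subsystem 5 (A=0.9554): product = 0.9159
A_sys = 0.9159

0.9159


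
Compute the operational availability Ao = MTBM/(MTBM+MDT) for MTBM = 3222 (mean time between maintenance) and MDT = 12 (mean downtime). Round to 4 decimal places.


MTBM = 3222
MDT = 12
MTBM + MDT = 3234
Ao = 3222 / 3234
Ao = 0.9963

0.9963


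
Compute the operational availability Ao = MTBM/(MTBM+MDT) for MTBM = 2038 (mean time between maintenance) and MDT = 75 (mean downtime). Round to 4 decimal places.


MTBM = 2038
MDT = 75
MTBM + MDT = 2113
Ao = 2038 / 2113
Ao = 0.9645

0.9645


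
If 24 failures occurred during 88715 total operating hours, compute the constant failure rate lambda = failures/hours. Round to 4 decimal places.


failures = 24
total_hours = 88715
lambda = 24 / 88715
lambda = 0.0003

0.0003


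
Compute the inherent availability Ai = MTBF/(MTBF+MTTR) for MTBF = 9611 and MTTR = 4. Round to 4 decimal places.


MTBF = 9611
MTTR = 4
MTBF + MTTR = 9615
Ai = 9611 / 9615
Ai = 0.9996

0.9996


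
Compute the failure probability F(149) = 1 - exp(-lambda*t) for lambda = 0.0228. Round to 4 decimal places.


lambda = 0.0228, t = 149
lambda * t = 3.3972
exp(-3.3972) = 0.0335
F(t) = 1 - 0.0335
F(t) = 0.9665

0.9665


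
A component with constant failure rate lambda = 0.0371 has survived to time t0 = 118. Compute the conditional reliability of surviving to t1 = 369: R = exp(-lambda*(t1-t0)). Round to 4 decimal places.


lambda = 0.0371
t0 = 118, t1 = 369
t1 - t0 = 251
lambda * (t1-t0) = 0.0371 * 251 = 9.3121
R = exp(-9.3121)
R = 0.0001

0.0001


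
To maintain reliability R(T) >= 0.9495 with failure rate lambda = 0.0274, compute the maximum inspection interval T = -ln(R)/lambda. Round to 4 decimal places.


R_target = 0.9495
lambda = 0.0274
-ln(0.9495) = 0.0518
T = 0.0518 / 0.0274
T = 1.8912

1.8912


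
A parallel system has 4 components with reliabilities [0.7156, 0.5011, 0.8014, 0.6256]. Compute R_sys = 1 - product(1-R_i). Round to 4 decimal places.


Components: [0.7156, 0.5011, 0.8014, 0.6256]
(1 - 0.7156) = 0.2844, running product = 0.2844
(1 - 0.5011) = 0.4989, running product = 0.1419
(1 - 0.8014) = 0.1986, running product = 0.0282
(1 - 0.6256) = 0.3744, running product = 0.0106
Product of (1-R_i) = 0.0106
R_sys = 1 - 0.0106 = 0.9894

0.9894


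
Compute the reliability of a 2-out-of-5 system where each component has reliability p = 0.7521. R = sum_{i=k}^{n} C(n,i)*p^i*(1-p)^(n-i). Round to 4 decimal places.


k = 2, n = 5, p = 0.7521
i=2: C(5,2)=10 * 0.7521^2 * 0.2479^3 = 0.0862
i=3: C(5,3)=10 * 0.7521^3 * 0.2479^2 = 0.2614
i=4: C(5,4)=5 * 0.7521^4 * 0.2479^1 = 0.3966
i=5: C(5,5)=1 * 0.7521^5 * 0.2479^0 = 0.2406
R = sum of terms = 0.9849

0.9849


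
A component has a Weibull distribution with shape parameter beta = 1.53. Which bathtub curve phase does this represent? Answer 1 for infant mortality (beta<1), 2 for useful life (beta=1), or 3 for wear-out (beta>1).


beta = 1.53
Compare beta to 1:
beta < 1 => infant mortality (phase 1)
beta = 1 => useful life (phase 2)
beta > 1 => wear-out (phase 3)
Since beta = 1.53, this is wear-out (increasing failure rate)
Phase = 3

3


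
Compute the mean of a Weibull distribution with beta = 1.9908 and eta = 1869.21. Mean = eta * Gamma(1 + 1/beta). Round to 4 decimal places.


beta = 1.9908, eta = 1869.21
1/beta = 0.5023
1 + 1/beta = 1.5023
Gamma(1.5023) = 0.8863
Mean = 1869.21 * 0.8863
Mean = 1656.688

1656.688


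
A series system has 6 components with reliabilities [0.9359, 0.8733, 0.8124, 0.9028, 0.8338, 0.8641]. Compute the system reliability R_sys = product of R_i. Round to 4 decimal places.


Components: [0.9359, 0.8733, 0.8124, 0.9028, 0.8338, 0.8641]
After component 1 (R=0.9359): product = 0.9359
After component 2 (R=0.8733): product = 0.8173
After component 3 (R=0.8124): product = 0.664
After component 4 (R=0.9028): product = 0.5995
After component 5 (R=0.8338): product = 0.4998
After component 6 (R=0.8641): product = 0.4319
R_sys = 0.4319

0.4319


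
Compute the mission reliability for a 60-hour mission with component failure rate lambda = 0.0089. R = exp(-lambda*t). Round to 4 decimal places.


lambda = 0.0089
mission_time = 60
lambda * t = 0.0089 * 60 = 0.534
R = exp(-0.534)
R = 0.5863

0.5863


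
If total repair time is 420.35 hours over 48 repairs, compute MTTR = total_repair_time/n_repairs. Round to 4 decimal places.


total_repair_time = 420.35
n_repairs = 48
MTTR = 420.35 / 48
MTTR = 8.7573

8.7573


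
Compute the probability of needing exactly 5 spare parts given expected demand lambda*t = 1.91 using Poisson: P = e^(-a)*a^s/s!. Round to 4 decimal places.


a = 1.91, s = 5
e^(-a) = e^(-1.91) = 0.1481
a^s = 1.91^5 = 25.4195
s! = 120
P = 0.1481 * 25.4195 / 120
P = 0.0314

0.0314


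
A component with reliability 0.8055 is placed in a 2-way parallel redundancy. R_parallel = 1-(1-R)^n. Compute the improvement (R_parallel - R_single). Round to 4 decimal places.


R_single = 0.8055, n = 2
1 - R_single = 0.1945
(1 - R_single)^n = 0.1945^2 = 0.0378
R_parallel = 1 - 0.0378 = 0.9622
Improvement = 0.9622 - 0.8055
Improvement = 0.1567

0.1567


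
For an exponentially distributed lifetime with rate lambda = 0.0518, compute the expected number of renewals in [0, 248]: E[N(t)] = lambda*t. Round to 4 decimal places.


lambda = 0.0518
t = 248
E[N(t)] = lambda * t
E[N(t)] = 0.0518 * 248
E[N(t)] = 12.8464

12.8464


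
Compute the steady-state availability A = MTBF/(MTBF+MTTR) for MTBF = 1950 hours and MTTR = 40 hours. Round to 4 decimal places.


MTBF = 1950
MTTR = 40
MTBF + MTTR = 1990
A = 1950 / 1990
A = 0.9799

0.9799


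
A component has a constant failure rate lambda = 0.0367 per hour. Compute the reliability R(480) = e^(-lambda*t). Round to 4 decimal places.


lambda = 0.0367
t = 480
lambda * t = 17.616
R(t) = e^(-17.616)
R(t) = 0.0

0.0


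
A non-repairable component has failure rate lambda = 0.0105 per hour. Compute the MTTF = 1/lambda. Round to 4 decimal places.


lambda = 0.0105
MTTF = 1 / 0.0105
MTTF = 95.2381

95.2381


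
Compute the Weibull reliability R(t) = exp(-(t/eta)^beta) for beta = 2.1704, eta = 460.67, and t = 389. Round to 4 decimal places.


beta = 2.1704, eta = 460.67, t = 389
t/eta = 389 / 460.67 = 0.8444
(t/eta)^beta = 0.8444^2.1704 = 0.6928
R(t) = exp(-0.6928)
R(t) = 0.5002

0.5002


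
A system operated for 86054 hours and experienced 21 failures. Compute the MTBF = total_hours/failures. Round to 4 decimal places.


total_hours = 86054
failures = 21
MTBF = 86054 / 21
MTBF = 4097.8095

4097.8095


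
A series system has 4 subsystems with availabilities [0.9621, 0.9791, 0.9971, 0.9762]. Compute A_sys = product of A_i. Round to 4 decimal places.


Subsystems: [0.9621, 0.9791, 0.9971, 0.9762]
After subsystem 1 (A=0.9621): product = 0.9621
After subsystem 2 (A=0.9791): product = 0.942
After subsystem 3 (A=0.9971): product = 0.9393
After subsystem 4 (A=0.9762): product = 0.9169
A_sys = 0.9169

0.9169


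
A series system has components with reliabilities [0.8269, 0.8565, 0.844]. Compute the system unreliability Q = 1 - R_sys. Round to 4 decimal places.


Components: [0.8269, 0.8565, 0.844]
After component 1: product = 0.8269
After component 2: product = 0.7082
After component 3: product = 0.5978
R_sys = 0.5978
Q = 1 - 0.5978 = 0.4022

0.4022


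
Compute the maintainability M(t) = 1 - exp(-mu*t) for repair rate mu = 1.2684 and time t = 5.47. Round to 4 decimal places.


mu = 1.2684, t = 5.47
mu * t = 1.2684 * 5.47 = 6.9381
exp(-6.9381) = 0.001
M(t) = 1 - 0.001
M(t) = 0.999

0.999


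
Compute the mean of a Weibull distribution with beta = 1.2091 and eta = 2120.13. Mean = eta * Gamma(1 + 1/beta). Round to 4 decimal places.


beta = 1.2091, eta = 2120.13
1/beta = 0.8271
1 + 1/beta = 1.8271
Gamma(1.8271) = 0.9388
Mean = 2120.13 * 0.9388
Mean = 1990.4763

1990.4763


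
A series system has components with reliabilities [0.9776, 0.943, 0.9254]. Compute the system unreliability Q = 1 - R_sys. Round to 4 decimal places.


Components: [0.9776, 0.943, 0.9254]
After component 1: product = 0.9776
After component 2: product = 0.9219
After component 3: product = 0.8531
R_sys = 0.8531
Q = 1 - 0.8531 = 0.1469

0.1469


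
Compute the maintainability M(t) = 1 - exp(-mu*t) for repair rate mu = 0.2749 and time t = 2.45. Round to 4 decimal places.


mu = 0.2749, t = 2.45
mu * t = 0.2749 * 2.45 = 0.6735
exp(-0.6735) = 0.5099
M(t) = 1 - 0.5099
M(t) = 0.4901

0.4901


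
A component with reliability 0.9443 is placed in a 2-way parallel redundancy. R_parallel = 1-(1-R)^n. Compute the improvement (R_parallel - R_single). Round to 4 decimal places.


R_single = 0.9443, n = 2
1 - R_single = 0.0557
(1 - R_single)^n = 0.0557^2 = 0.0031
R_parallel = 1 - 0.0031 = 0.9969
Improvement = 0.9969 - 0.9443
Improvement = 0.0526

0.0526


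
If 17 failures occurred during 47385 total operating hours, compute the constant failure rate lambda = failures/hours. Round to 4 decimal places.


failures = 17
total_hours = 47385
lambda = 17 / 47385
lambda = 0.0004

0.0004


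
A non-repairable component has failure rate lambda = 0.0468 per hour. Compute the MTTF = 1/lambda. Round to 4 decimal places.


lambda = 0.0468
MTTF = 1 / 0.0468
MTTF = 21.3675

21.3675


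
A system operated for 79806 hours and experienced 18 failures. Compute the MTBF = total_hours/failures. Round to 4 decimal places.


total_hours = 79806
failures = 18
MTBF = 79806 / 18
MTBF = 4433.6667

4433.6667


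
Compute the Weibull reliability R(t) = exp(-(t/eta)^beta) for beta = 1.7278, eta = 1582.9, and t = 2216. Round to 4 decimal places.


beta = 1.7278, eta = 1582.9, t = 2216
t/eta = 2216 / 1582.9 = 1.4
(t/eta)^beta = 1.4^1.7278 = 1.7884
R(t) = exp(-1.7884)
R(t) = 0.1672

0.1672


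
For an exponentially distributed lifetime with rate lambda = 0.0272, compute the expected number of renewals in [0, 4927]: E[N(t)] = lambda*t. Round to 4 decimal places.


lambda = 0.0272
t = 4927
E[N(t)] = lambda * t
E[N(t)] = 0.0272 * 4927
E[N(t)] = 134.0144

134.0144


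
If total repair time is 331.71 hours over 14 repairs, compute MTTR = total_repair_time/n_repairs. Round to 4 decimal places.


total_repair_time = 331.71
n_repairs = 14
MTTR = 331.71 / 14
MTTR = 23.6936

23.6936


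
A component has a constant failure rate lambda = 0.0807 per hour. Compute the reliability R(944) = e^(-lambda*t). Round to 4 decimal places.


lambda = 0.0807
t = 944
lambda * t = 76.1808
R(t) = e^(-76.1808)
R(t) = 0.0

0.0


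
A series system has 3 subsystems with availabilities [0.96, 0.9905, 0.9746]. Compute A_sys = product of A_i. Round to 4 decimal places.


Subsystems: [0.96, 0.9905, 0.9746]
After subsystem 1 (A=0.96): product = 0.96
After subsystem 2 (A=0.9905): product = 0.9509
After subsystem 3 (A=0.9746): product = 0.9267
A_sys = 0.9267

0.9267


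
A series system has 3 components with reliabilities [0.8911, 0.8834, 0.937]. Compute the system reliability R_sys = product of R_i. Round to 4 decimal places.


Components: [0.8911, 0.8834, 0.937]
After component 1 (R=0.8911): product = 0.8911
After component 2 (R=0.8834): product = 0.7872
After component 3 (R=0.937): product = 0.7376
R_sys = 0.7376

0.7376


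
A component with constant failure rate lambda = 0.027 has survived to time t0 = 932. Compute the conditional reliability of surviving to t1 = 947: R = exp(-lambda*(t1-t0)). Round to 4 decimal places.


lambda = 0.027
t0 = 932, t1 = 947
t1 - t0 = 15
lambda * (t1-t0) = 0.027 * 15 = 0.405
R = exp(-0.405)
R = 0.667

0.667


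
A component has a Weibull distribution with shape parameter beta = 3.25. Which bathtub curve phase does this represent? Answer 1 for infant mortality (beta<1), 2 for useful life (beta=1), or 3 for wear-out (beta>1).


beta = 3.25
Compare beta to 1:
beta < 1 => infant mortality (phase 1)
beta = 1 => useful life (phase 2)
beta > 1 => wear-out (phase 3)
Since beta = 3.25, this is wear-out (increasing failure rate)
Phase = 3

3


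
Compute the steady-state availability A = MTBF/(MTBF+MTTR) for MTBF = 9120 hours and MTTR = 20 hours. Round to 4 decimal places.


MTBF = 9120
MTTR = 20
MTBF + MTTR = 9140
A = 9120 / 9140
A = 0.9978

0.9978


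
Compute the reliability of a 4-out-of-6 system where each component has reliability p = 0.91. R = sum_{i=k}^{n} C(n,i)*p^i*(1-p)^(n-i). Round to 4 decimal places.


k = 4, n = 6, p = 0.91
i=4: C(6,4)=15 * 0.91^4 * 0.09^2 = 0.0833
i=5: C(6,5)=6 * 0.91^5 * 0.09^1 = 0.337
i=6: C(6,6)=1 * 0.91^6 * 0.09^0 = 0.5679
R = sum of terms = 0.9882

0.9882


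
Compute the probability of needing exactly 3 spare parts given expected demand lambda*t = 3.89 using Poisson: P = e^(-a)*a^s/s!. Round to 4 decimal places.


a = 3.89, s = 3
e^(-a) = e^(-3.89) = 0.0204
a^s = 3.89^3 = 58.8639
s! = 6
P = 0.0204 * 58.8639 / 6
P = 0.2006

0.2006


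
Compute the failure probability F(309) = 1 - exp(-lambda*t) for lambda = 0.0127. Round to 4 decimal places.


lambda = 0.0127, t = 309
lambda * t = 3.9243
exp(-3.9243) = 0.0198
F(t) = 1 - 0.0198
F(t) = 0.9802

0.9802


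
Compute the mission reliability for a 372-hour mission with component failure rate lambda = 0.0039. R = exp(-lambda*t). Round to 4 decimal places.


lambda = 0.0039
mission_time = 372
lambda * t = 0.0039 * 372 = 1.4508
R = exp(-1.4508)
R = 0.2344

0.2344


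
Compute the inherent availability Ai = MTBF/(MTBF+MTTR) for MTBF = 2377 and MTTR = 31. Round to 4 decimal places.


MTBF = 2377
MTTR = 31
MTBF + MTTR = 2408
Ai = 2377 / 2408
Ai = 0.9871

0.9871


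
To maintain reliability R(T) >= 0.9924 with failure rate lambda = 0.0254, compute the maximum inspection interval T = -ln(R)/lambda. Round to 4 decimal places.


R_target = 0.9924
lambda = 0.0254
-ln(0.9924) = 0.0076
T = 0.0076 / 0.0254
T = 0.3004

0.3004


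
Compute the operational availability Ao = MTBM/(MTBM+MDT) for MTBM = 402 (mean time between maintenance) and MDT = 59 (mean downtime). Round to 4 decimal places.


MTBM = 402
MDT = 59
MTBM + MDT = 461
Ao = 402 / 461
Ao = 0.872

0.872


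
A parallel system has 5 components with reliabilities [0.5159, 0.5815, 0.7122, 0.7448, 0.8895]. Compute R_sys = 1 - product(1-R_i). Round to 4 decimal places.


Components: [0.5159, 0.5815, 0.7122, 0.7448, 0.8895]
(1 - 0.5159) = 0.4841, running product = 0.4841
(1 - 0.5815) = 0.4185, running product = 0.2026
(1 - 0.7122) = 0.2878, running product = 0.0583
(1 - 0.7448) = 0.2552, running product = 0.0149
(1 - 0.8895) = 0.1105, running product = 0.0016
Product of (1-R_i) = 0.0016
R_sys = 1 - 0.0016 = 0.9984

0.9984


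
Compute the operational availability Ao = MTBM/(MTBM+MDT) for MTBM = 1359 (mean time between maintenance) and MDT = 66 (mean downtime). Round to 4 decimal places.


MTBM = 1359
MDT = 66
MTBM + MDT = 1425
Ao = 1359 / 1425
Ao = 0.9537

0.9537


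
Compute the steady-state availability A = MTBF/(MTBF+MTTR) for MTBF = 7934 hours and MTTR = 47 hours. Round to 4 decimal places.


MTBF = 7934
MTTR = 47
MTBF + MTTR = 7981
A = 7934 / 7981
A = 0.9941

0.9941


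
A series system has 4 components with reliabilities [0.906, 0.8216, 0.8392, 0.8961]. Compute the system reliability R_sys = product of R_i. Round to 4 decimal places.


Components: [0.906, 0.8216, 0.8392, 0.8961]
After component 1 (R=0.906): product = 0.906
After component 2 (R=0.8216): product = 0.7444
After component 3 (R=0.8392): product = 0.6247
After component 4 (R=0.8961): product = 0.5598
R_sys = 0.5598

0.5598


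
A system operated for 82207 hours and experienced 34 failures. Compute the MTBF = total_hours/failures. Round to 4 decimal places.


total_hours = 82207
failures = 34
MTBF = 82207 / 34
MTBF = 2417.8529

2417.8529


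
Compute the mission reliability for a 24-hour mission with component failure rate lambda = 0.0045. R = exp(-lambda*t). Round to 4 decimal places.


lambda = 0.0045
mission_time = 24
lambda * t = 0.0045 * 24 = 0.108
R = exp(-0.108)
R = 0.8976

0.8976


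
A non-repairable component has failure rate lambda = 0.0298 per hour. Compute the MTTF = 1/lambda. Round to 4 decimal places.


lambda = 0.0298
MTTF = 1 / 0.0298
MTTF = 33.557

33.557


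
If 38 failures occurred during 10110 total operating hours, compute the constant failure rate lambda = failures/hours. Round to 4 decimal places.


failures = 38
total_hours = 10110
lambda = 38 / 10110
lambda = 0.0038

0.0038


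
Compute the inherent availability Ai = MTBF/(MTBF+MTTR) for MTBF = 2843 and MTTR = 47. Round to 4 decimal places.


MTBF = 2843
MTTR = 47
MTBF + MTTR = 2890
Ai = 2843 / 2890
Ai = 0.9837

0.9837


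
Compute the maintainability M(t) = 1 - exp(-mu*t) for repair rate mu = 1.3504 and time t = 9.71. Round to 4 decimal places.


mu = 1.3504, t = 9.71
mu * t = 1.3504 * 9.71 = 13.1124
exp(-13.1124) = 0.0
M(t) = 1 - 0.0
M(t) = 1.0

1.0


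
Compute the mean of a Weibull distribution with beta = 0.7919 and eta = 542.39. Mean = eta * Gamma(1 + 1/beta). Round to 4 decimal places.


beta = 0.7919, eta = 542.39
1/beta = 1.2628
1 + 1/beta = 2.2628
Gamma(2.2628) = 1.1414
Mean = 542.39 * 1.1414
Mean = 619.0728

619.0728


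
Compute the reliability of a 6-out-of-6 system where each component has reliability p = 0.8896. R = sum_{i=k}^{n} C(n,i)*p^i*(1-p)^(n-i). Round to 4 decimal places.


k = 6, n = 6, p = 0.8896
i=6: C(6,6)=1 * 0.8896^6 * 0.1104^0 = 0.4956
R = sum of terms = 0.4956

0.4956


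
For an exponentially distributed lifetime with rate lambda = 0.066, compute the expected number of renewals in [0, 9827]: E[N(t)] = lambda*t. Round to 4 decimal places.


lambda = 0.066
t = 9827
E[N(t)] = lambda * t
E[N(t)] = 0.066 * 9827
E[N(t)] = 648.582

648.582


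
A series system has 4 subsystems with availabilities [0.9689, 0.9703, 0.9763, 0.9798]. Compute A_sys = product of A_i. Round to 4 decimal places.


Subsystems: [0.9689, 0.9703, 0.9763, 0.9798]
After subsystem 1 (A=0.9689): product = 0.9689
After subsystem 2 (A=0.9703): product = 0.9401
After subsystem 3 (A=0.9763): product = 0.9178
After subsystem 4 (A=0.9798): product = 0.8993
A_sys = 0.8993

0.8993


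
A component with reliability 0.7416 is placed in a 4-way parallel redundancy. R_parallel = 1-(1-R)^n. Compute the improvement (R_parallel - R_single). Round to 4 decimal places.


R_single = 0.7416, n = 4
1 - R_single = 0.2584
(1 - R_single)^n = 0.2584^4 = 0.0045
R_parallel = 1 - 0.0045 = 0.9955
Improvement = 0.9955 - 0.7416
Improvement = 0.2539

0.2539


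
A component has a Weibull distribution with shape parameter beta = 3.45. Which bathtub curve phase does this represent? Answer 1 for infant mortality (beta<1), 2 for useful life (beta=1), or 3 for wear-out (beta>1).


beta = 3.45
Compare beta to 1:
beta < 1 => infant mortality (phase 1)
beta = 1 => useful life (phase 2)
beta > 1 => wear-out (phase 3)
Since beta = 3.45, this is wear-out (increasing failure rate)
Phase = 3

3


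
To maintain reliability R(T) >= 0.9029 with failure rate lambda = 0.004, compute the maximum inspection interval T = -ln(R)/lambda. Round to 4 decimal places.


R_target = 0.9029
lambda = 0.004
-ln(0.9029) = 0.1021
T = 0.1021 / 0.004
T = 25.5359

25.5359


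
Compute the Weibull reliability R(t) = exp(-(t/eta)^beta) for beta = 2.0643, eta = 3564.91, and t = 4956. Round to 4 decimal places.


beta = 2.0643, eta = 3564.91, t = 4956
t/eta = 4956 / 3564.91 = 1.3902
(t/eta)^beta = 1.3902^2.0643 = 1.9741
R(t) = exp(-1.9741)
R(t) = 0.1389

0.1389


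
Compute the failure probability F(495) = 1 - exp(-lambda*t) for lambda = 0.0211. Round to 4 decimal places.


lambda = 0.0211, t = 495
lambda * t = 10.4445
exp(-10.4445) = 0.0
F(t) = 1 - 0.0
F(t) = 1.0

1.0


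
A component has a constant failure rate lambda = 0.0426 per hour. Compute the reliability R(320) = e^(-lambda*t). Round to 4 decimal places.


lambda = 0.0426
t = 320
lambda * t = 13.632
R(t) = e^(-13.632)
R(t) = 0.0

0.0


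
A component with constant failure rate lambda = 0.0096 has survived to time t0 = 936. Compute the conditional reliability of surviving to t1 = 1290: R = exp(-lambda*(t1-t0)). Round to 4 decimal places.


lambda = 0.0096
t0 = 936, t1 = 1290
t1 - t0 = 354
lambda * (t1-t0) = 0.0096 * 354 = 3.3984
R = exp(-3.3984)
R = 0.0334

0.0334


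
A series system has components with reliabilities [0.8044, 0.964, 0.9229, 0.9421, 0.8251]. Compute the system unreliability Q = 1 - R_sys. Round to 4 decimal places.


Components: [0.8044, 0.964, 0.9229, 0.9421, 0.8251]
After component 1: product = 0.8044
After component 2: product = 0.7754
After component 3: product = 0.7157
After component 4: product = 0.6742
After component 5: product = 0.5563
R_sys = 0.5563
Q = 1 - 0.5563 = 0.4437

0.4437


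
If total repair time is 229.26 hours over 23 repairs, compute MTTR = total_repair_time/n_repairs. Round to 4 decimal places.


total_repair_time = 229.26
n_repairs = 23
MTTR = 229.26 / 23
MTTR = 9.9678

9.9678


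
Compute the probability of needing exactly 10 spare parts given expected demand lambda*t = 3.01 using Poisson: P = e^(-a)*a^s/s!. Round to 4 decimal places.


a = 3.01, s = 10
e^(-a) = e^(-3.01) = 0.0493
a^s = 3.01^10 = 61047.0885
s! = 3628800
P = 0.0493 * 61047.0885 / 3628800
P = 0.0008

0.0008


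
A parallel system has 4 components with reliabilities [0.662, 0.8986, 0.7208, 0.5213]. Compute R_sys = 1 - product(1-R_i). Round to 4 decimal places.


Components: [0.662, 0.8986, 0.7208, 0.5213]
(1 - 0.662) = 0.338, running product = 0.338
(1 - 0.8986) = 0.1014, running product = 0.0343
(1 - 0.7208) = 0.2792, running product = 0.0096
(1 - 0.5213) = 0.4787, running product = 0.0046
Product of (1-R_i) = 0.0046
R_sys = 1 - 0.0046 = 0.9954

0.9954


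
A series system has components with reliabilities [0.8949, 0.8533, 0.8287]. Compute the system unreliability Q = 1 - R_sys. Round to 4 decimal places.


Components: [0.8949, 0.8533, 0.8287]
After component 1: product = 0.8949
After component 2: product = 0.7636
After component 3: product = 0.6328
R_sys = 0.6328
Q = 1 - 0.6328 = 0.3672

0.3672


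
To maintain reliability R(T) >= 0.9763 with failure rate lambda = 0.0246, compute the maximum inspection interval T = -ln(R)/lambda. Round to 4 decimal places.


R_target = 0.9763
lambda = 0.0246
-ln(0.9763) = 0.024
T = 0.024 / 0.0246
T = 0.975

0.975


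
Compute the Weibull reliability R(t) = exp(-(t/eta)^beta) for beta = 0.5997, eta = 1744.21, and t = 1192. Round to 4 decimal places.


beta = 0.5997, eta = 1744.21, t = 1192
t/eta = 1192 / 1744.21 = 0.6834
(t/eta)^beta = 0.6834^0.5997 = 0.7959
R(t) = exp(-0.7959)
R(t) = 0.4512

0.4512


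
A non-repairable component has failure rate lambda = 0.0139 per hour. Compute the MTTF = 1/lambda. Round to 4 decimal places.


lambda = 0.0139
MTTF = 1 / 0.0139
MTTF = 71.9424

71.9424


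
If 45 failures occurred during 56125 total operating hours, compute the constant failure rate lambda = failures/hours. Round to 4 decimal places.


failures = 45
total_hours = 56125
lambda = 45 / 56125
lambda = 0.0008

0.0008


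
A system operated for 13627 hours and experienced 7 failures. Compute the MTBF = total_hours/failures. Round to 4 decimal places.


total_hours = 13627
failures = 7
MTBF = 13627 / 7
MTBF = 1946.7143

1946.7143


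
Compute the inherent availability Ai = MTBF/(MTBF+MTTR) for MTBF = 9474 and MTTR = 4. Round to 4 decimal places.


MTBF = 9474
MTTR = 4
MTBF + MTTR = 9478
Ai = 9474 / 9478
Ai = 0.9996

0.9996


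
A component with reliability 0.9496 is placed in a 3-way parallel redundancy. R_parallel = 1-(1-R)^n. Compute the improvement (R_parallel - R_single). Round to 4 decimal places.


R_single = 0.9496, n = 3
1 - R_single = 0.0504
(1 - R_single)^n = 0.0504^3 = 0.0001
R_parallel = 1 - 0.0001 = 0.9999
Improvement = 0.9999 - 0.9496
Improvement = 0.0503

0.0503


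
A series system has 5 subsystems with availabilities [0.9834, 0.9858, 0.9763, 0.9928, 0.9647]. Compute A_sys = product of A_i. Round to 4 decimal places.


Subsystems: [0.9834, 0.9858, 0.9763, 0.9928, 0.9647]
After subsystem 1 (A=0.9834): product = 0.9834
After subsystem 2 (A=0.9858): product = 0.9694
After subsystem 3 (A=0.9763): product = 0.9465
After subsystem 4 (A=0.9928): product = 0.9396
After subsystem 5 (A=0.9647): product = 0.9065
A_sys = 0.9065

0.9065


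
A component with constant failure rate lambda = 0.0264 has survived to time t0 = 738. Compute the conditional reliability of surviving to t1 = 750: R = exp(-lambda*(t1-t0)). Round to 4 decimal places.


lambda = 0.0264
t0 = 738, t1 = 750
t1 - t0 = 12
lambda * (t1-t0) = 0.0264 * 12 = 0.3168
R = exp(-0.3168)
R = 0.7285

0.7285


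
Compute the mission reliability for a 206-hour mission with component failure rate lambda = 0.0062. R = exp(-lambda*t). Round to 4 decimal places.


lambda = 0.0062
mission_time = 206
lambda * t = 0.0062 * 206 = 1.2772
R = exp(-1.2772)
R = 0.2788

0.2788


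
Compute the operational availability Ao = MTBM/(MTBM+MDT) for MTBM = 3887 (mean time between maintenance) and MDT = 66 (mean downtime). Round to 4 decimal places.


MTBM = 3887
MDT = 66
MTBM + MDT = 3953
Ao = 3887 / 3953
Ao = 0.9833

0.9833


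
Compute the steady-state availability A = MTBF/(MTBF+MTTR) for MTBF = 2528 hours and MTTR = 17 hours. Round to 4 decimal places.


MTBF = 2528
MTTR = 17
MTBF + MTTR = 2545
A = 2528 / 2545
A = 0.9933

0.9933
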